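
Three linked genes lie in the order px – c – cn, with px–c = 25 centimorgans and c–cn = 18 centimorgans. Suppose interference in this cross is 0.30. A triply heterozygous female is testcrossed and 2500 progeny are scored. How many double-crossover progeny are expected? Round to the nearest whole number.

Map distances give recombination frequencies of 0.250 and 0.180 for the two intervals.
With interference 0.30 (so coincidence = 0.70), expected double-crossover frequency = 0.250 × 0.180 × 0.70 = 0.03150.
Expected number = 0.03150 × 2500 = 78.75 ≈ 79.

79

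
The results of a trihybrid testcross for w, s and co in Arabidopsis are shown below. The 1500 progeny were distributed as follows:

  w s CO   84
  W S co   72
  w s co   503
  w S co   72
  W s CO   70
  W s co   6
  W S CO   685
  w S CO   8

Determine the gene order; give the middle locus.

w

The two most frequent reciprocal classes, w s co and W S CO, are the parental types, so the F1 was w s co / W S CO.
The two rarest classes, W s co and w S CO, are the double crossovers. Comparing them with the parentals, only the w allele has switched, so w is the middle locus and the order is s – w – co.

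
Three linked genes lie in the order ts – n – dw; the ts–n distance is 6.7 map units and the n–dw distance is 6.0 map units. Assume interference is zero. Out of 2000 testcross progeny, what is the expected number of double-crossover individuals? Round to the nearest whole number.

Map distances give recombination frequencies of 0.067 and 0.060 for the two intervals.
With no interference, expected double-crossover frequency = 0.067 × 0.060 = 0.00402.
Expected number = 0.00402 × 2000 = 8.04 ≈ 8.

8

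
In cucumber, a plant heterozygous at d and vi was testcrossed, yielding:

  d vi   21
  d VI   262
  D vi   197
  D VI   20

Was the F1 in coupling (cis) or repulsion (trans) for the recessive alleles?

trans

The two most frequent classes are D vi (197) and d VI (262); these are the parental (non-recombinant) types.
So the F1 carried D vi on one chromosome and d VI on the other — the recessive alleles are on opposite chromosomes (trans / repulsion).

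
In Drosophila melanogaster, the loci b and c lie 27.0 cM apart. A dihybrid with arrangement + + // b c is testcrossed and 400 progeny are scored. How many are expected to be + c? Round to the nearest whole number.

A map distance of 27.0 cM corresponds to a recombination frequency of 0.270.
The F1 is + + / b c, so + c is a recombinant gamete class with expected frequency r/2 = 0.270/2 = 0.1350.
Expected number = 0.1350 × 400 = 54.00 ≈ 54.

54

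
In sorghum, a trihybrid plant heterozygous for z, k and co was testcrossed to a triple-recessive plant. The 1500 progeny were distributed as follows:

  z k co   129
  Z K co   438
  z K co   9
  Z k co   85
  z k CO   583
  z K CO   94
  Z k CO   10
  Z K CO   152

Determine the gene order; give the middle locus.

The two most frequent reciprocal classes, Z K co and z k CO, are the parental types, so the F1 was Z K co / z k CO.
The two rarest classes, z K co and Z k CO, are the double crossovers. Comparing them with the parentals, only the z allele has switched, so z is the middle locus and the order is k – z – co.

z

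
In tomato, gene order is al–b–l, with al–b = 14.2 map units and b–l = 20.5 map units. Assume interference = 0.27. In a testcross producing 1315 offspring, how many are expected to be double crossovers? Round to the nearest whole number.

28

Map distances give recombination frequencies of 0.142 and 0.205 for the two intervals.
With interference 0.27 (so coincidence = 0.73), expected double-crossover frequency = 0.142 × 0.205 × 0.73 = 0.02125.
Expected number = 0.02125 × 1315 = 27.94 ≈ 28.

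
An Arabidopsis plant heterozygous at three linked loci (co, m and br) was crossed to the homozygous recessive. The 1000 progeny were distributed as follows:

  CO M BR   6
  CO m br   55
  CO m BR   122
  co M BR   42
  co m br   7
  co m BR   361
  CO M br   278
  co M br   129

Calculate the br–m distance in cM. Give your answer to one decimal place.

The two most frequent reciprocal classes, co m BR and CO M br, are the parental types, so the F1 was co m BR / CO M br.
The two rarest classes, co m br and CO M BR, are the double crossovers. Comparing them with the parentals, only the br allele has switched, so br is the middle locus and the order is m – br – co.
Crossovers in the m–br interval produce the single-crossover classes co M BR and CO m br (42 + 55 = 97) plus the double crossovers (13).
RF(m–br) = (97 + 13) / 1000 = 110/1000 = 0.1100 → 11.0 cM.

11.0 cM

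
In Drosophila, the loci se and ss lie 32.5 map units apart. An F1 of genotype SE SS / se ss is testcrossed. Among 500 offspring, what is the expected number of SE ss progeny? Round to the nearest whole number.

81

A map distance of 32.5 map units corresponds to a recombination frequency of 0.325.
The F1 is SE SS / se ss, so SE ss is a recombinant gamete class with expected frequency r/2 = 0.325/2 = 0.1625.
Expected number = 0.1625 × 500 = 81.25 ≈ 81.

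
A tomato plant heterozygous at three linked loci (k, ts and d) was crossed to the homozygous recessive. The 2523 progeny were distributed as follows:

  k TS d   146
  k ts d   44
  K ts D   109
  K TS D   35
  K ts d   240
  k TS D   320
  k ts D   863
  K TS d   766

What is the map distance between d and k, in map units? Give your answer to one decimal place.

13.2 map units

The two most frequent reciprocal classes, k ts D and K TS d, are the parental types, so the F1 was k ts D / K TS d.
The two rarest classes, k ts d and K TS D, are the double crossovers. Comparing them with the parentals, only the d allele has switched, so d is the middle locus and the order is ts – d – k.
Crossovers in the d–k interval produce the single-crossover classes K ts D and k TS d (109 + 146 = 255) plus the double crossovers (79).
RF(d–k) = (255 + 79) / 2523 = 334/2523 = 0.1324 → 13.2 map units.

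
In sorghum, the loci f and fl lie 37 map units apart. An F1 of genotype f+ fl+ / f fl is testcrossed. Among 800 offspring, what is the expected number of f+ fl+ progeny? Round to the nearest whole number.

A map distance of 37 map units corresponds to a recombination frequency of 0.370.
The F1 is f+ fl+ / f fl, so f+ fl+ is a parental gamete class with expected frequency (1 − r)/2 = 0.630/2 = 0.3150.
Expected number = 0.3150 × 800 = 252.00 ≈ 252.

252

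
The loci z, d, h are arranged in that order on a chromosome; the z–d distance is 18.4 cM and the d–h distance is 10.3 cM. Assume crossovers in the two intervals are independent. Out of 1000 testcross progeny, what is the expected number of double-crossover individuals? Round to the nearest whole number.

Map distances give recombination frequencies of 0.184 and 0.103 for the two intervals.
With no interference, expected double-crossover frequency = 0.184 × 0.103 = 0.01895.
Expected number = 0.01895 × 1000 = 18.95 ≈ 19.

19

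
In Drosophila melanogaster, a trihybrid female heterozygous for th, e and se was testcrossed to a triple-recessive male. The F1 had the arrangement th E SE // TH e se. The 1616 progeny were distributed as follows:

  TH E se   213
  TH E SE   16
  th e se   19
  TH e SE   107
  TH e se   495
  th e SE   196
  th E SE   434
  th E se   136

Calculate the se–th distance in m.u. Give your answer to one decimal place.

17.2 m.u.

The two rarest classes, TH E SE and th e se, are the double crossovers. Comparing them with the parentals, only the th allele has switched, so th is the middle locus and the order is e – th – se.
Crossovers in the th–se interval produce the single-crossover classes th E se and TH e SE (136 + 107 = 243) plus the double crossovers (35).
RF(th–se) = (243 + 35) / 1616 = 278/1616 = 0.1720 → 17.2 m.u.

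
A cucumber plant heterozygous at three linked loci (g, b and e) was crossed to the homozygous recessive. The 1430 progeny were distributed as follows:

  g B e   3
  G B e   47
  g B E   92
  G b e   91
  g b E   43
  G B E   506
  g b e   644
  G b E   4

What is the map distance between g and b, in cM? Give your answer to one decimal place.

13.3 cM

The two most frequent reciprocal classes, G B E and g b e, are the parental types, so the F1 was G B E / g b e.
The two rarest classes, G b E and g B e, are the double crossovers. Comparing them with the parentals, only the b allele has switched, so b is the middle locus and the order is e – b – g.
Crossovers in the b–g interval produce the single-crossover classes g B E and G b e (92 + 91 = 183) plus the double crossovers (7).
RF(b–g) = (183 + 7) / 1430 = 190/1430 = 0.1329 → 13.3 cM.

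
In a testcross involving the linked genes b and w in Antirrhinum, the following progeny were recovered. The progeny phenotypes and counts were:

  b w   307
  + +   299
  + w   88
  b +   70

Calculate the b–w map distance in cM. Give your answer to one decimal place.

The two most frequent classes, + + (299) and b w (307), are the parental types, so the F1 was + + / b w.
The recombinant classes are + w and b +: 88 + 70 = 158.
Recombination frequency = 158/764 = 0.2068 ≈ 20.7%, i.e. 20.7 cM.

20.7 cM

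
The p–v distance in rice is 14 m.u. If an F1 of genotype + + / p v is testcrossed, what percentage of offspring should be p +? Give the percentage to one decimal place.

7.0%

A map distance of 14 m.u. corresponds to a recombination frequency of 0.140.
The F1 is + + / p v, so p + is a recombinant gamete class with expected frequency r/2 = 0.140/2 = 0.0700.
That is 0.0700 = 7.0% of the progeny.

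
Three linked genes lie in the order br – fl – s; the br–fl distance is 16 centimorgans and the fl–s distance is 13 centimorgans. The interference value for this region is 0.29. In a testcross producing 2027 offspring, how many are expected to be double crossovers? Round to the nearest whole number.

Map distances give recombination frequencies of 0.160 and 0.130 for the two intervals.
With interference 0.29 (so coincidence = 0.71), expected double-crossover frequency = 0.160 × 0.130 × 0.71 = 0.01477.
Expected number = 0.01477 × 2027 = 29.93 ≈ 30.

30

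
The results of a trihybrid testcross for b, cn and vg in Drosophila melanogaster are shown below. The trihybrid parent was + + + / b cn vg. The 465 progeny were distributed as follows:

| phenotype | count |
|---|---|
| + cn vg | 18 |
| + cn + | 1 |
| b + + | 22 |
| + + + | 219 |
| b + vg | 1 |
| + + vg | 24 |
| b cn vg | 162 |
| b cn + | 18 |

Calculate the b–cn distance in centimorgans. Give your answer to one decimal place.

The two rarest classes, + cn + and b + vg, are the double crossovers. Comparing them with the parentals, only the cn allele has switched, so cn is the middle locus and the order is b – cn – vg.
Crossovers in the b–cn interval produce the single-crossover classes b + + and + cn vg (22 + 18 = 40) plus the double crossovers (2).
RF(b–cn) = (40 + 2) / 465 = 42/465 = 0.0903 → 9.0 centimorgans.

9.0 centimorgans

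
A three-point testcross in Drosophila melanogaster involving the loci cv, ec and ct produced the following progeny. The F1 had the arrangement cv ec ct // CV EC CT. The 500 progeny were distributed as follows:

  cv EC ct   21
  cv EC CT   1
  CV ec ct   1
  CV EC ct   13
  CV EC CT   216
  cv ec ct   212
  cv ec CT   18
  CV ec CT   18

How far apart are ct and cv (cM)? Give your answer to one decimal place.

6.6 cM

The two rarest classes, CV ec ct and cv EC CT, are the double crossovers. Comparing them with the parentals, only the cv allele has switched, so cv is the middle locus and the order is ec – cv – ct.
Crossovers in the cv–ct interval produce the single-crossover classes cv ec CT and CV EC ct (18 + 13 = 31) plus the double crossovers (2).
RF(cv–ct) = (31 + 2) / 500 = 33/500 = 0.0660 → 6.6 cM.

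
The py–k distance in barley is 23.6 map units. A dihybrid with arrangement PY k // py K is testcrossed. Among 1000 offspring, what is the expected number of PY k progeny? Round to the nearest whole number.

A map distance of 23.6 map units corresponds to a recombination frequency of 0.236.
The F1 is PY k / py K, so PY k is a parental gamete class with expected frequency (1 − r)/2 = 0.764/2 = 0.3820.
Expected number = 0.3820 × 1000 = 382.00 ≈ 382.

382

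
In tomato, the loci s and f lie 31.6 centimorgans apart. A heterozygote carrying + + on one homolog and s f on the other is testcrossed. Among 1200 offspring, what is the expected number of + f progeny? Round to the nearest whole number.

190

A map distance of 31.6 centimorgans corresponds to a recombination frequency of 0.316.
The F1 is + + / s f, so + f is a recombinant gamete class with expected frequency r/2 = 0.316/2 = 0.1580.
Expected number = 0.1580 × 1200 = 189.60 ≈ 190.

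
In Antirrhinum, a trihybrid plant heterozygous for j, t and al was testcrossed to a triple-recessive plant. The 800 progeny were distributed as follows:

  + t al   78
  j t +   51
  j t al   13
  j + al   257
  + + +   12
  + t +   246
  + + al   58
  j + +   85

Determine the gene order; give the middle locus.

The two most frequent reciprocal classes, + t + and j + al, are the parental types, so the F1 was + t + / j + al.
The two rarest classes, + + + and j t al, are the double crossovers. Comparing them with the parentals, only the t allele has switched, so t is the middle locus and the order is j – t – al.

t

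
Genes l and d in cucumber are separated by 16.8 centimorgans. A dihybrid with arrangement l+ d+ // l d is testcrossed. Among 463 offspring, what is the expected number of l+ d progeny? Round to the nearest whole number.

39

A map distance of 16.8 centimorgans corresponds to a recombination frequency of 0.168.
The F1 is l+ d+ / l d, so l+ d is a recombinant gamete class with expected frequency r/2 = 0.168/2 = 0.0840.
Expected number = 0.0840 × 463 = 38.89 ≈ 39.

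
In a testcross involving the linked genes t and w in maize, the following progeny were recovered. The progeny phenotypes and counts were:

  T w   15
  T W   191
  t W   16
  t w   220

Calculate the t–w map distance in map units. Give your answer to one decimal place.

The two most frequent classes, T W (191) and t w (220), are the parental types, so the F1 was T W / t w.
The recombinant classes are T w and t W: 15 + 16 = 31.
Recombination frequency = 31/442 = 0.0701 ≈ 7.0%, i.e. 7.0 map units.

7.0 map units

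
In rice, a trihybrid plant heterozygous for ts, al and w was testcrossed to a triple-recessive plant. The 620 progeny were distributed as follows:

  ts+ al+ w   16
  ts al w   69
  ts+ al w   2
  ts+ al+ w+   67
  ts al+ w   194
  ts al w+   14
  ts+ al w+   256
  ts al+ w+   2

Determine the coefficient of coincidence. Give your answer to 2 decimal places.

0.52

The two most frequent reciprocal classes, ts+ al w+ and ts al+ w, are the parental types, so the F1 was ts+ al w+ / ts al+ w.
The two rarest classes, ts+ al w and ts al+ w+, are the double crossovers. Comparing them with the parentals, only the w allele has switched, so w is the middle locus and the order is ts – w – al.
ts–w: (30 + 4)/620 = 0.0548; w–al: (136 + 4)/620 = 0.2258.
Expected DCO frequency = 0.0548 × 0.2258 ≈ 0.01237; observed = 4/620 ≈ 0.00645.
Coefficient of coincidence = 0.00645/0.01237 ≈ 0.52.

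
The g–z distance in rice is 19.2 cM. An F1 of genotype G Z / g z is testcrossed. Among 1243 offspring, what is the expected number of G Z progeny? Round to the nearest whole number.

A map distance of 19.2 cM corresponds to a recombination frequency of 0.192.
The F1 is G Z / g z, so G Z is a parental gamete class with expected frequency (1 − r)/2 = 0.808/2 = 0.4040.
Expected number = 0.4040 × 1243 = 502.17 ≈ 502.

502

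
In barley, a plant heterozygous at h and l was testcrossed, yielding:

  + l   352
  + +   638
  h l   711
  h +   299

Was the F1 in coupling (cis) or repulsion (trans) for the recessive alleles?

cis

The two most frequent classes are + + (638) and h l (711); these are the parental (non-recombinant) types.
So the F1 carried + + on one chromosome and h l on the other — the recessive alleles are on the same chromosome (cis / coupling).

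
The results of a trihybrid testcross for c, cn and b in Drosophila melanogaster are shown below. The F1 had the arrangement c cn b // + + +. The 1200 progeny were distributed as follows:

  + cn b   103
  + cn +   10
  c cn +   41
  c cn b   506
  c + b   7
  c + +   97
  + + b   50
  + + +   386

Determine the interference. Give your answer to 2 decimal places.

The two rarest classes, c + b and + cn +, are the double crossovers. Comparing them with the parentals, only the cn allele has switched, so cn is the middle locus and the order is c – cn – b.
c–cn: (200 + 17)/1200 = 0.1808; cn–b: (91 + 17)/1200 = 0.0900.
Expected DCO frequency = 0.1808 × 0.0900 ≈ 0.01627; observed = 17/1200 ≈ 0.01417.
Coefficient of coincidence = 0.01417/0.01627 ≈ 0.87; interference = 1 − 0.87 = 0.13.

0.13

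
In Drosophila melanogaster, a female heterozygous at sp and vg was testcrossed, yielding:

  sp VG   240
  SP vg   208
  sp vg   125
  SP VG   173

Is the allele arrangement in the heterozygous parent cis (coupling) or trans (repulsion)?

The two most frequent classes are SP vg (208) and sp VG (240); these are the parental (non-recombinant) types.
So the F1 carried SP vg on one chromosome and sp VG on the other — the recessive alleles are on opposite chromosomes (trans / repulsion).

trans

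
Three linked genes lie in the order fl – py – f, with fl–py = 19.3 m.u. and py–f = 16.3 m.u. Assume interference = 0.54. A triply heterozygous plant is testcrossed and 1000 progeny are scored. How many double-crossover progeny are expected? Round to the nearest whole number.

Map distances give recombination frequencies of 0.193 and 0.163 for the two intervals.
With interference 0.54 (so coincidence = 0.46), expected double-crossover frequency = 0.193 × 0.163 × 0.46 = 0.01447.
Expected number = 0.01447 × 1000 = 14.47 ≈ 14.

14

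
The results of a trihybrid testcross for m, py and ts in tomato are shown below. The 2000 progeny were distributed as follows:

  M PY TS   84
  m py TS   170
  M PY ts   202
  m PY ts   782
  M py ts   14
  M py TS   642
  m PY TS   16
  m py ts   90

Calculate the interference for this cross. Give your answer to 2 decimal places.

The two most frequent reciprocal classes, m PY ts and M py TS, are the parental types, so the F1 was m PY ts / M py TS.
The two rarest classes, m PY TS and M py ts, are the double crossovers. Comparing them with the parentals, only the ts allele has switched, so ts is the middle locus and the order is py – ts – m.
py–ts: (174 + 30)/2000 = 0.1020; ts–m: (372 + 30)/2000 = 0.2010.
Expected DCO frequency = 0.1020 × 0.2010 ≈ 0.02050; observed = 30/2000 ≈ 0.01500.
Coefficient of coincidence = 0.01500/0.02050 ≈ 0.73; interference = 1 − 0.73 = 0.27.

0.27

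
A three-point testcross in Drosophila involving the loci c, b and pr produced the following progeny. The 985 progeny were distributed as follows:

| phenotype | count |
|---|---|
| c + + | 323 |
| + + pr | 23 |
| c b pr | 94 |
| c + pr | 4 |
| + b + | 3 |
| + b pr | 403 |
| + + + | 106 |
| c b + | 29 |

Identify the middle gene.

pr

The two most frequent reciprocal classes, c + + and + b pr, are the parental types, so the F1 was c + + / + b pr.
The two rarest classes, c + pr and + b +, are the double crossovers. Comparing them with the parentals, only the pr allele has switched, so pr is the middle locus and the order is c – pr – b.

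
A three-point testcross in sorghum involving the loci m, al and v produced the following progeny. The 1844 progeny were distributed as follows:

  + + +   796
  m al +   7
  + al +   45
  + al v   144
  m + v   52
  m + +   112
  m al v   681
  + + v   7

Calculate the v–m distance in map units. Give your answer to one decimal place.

14.6 map units

The two most frequent reciprocal classes, + + + and m al v, are the parental types, so the F1 was + + + / m al v.
The two rarest classes, + + v and m al +, are the double crossovers. Comparing them with the parentals, only the v allele has switched, so v is the middle locus and the order is m – v – al.
Crossovers in the m–v interval produce the single-crossover classes m + + and + al v (112 + 144 = 256) plus the double crossovers (14).
RF(m–v) = (256 + 14) / 1844 = 270/1844 = 0.1464 → 14.6 map units.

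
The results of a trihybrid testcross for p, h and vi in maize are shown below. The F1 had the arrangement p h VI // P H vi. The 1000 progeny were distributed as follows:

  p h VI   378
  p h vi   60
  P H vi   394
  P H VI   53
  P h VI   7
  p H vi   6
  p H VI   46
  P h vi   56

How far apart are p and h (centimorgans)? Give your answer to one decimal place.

The two rarest classes, P h VI and p H vi, are the double crossovers. Comparing them with the parentals, only the p allele has switched, so p is the middle locus and the order is h – p – vi.
Crossovers in the h–p interval produce the single-crossover classes p H VI and P h vi (46 + 56 = 102) plus the double crossovers (13).
RF(h–p) = (102 + 13) / 1000 = 115/1000 = 0.1150 → 11.5 centimorgans.

11.5 centimorgans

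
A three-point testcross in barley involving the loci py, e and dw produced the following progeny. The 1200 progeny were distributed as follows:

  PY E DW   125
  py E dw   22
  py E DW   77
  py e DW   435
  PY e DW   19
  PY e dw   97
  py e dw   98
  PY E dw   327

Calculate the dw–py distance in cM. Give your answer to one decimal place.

The two most frequent reciprocal classes, py e DW and PY E dw, are the parental types, so the F1 was py e DW / PY E dw.
The two rarest classes, PY e DW and py E dw, are the double crossovers. Comparing them with the parentals, only the py allele has switched, so py is the middle locus and the order is e – py – dw.
Crossovers in the py–dw interval produce the single-crossover classes py e dw and PY E DW (98 + 125 = 223) plus the double crossovers (41).
RF(py–dw) = (223 + 41) / 1200 = 264/1200 = 0.2200 → 22.0 cM.

22.0 cM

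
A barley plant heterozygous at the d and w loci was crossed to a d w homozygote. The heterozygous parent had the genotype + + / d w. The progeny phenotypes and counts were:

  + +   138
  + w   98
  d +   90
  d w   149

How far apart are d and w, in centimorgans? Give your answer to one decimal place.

39.6 centimorgans

The recombinant classes are + w and d +: 98 + 90 = 188.
Recombination frequency = 188/475 = 0.3958 ≈ 39.6%, i.e. 39.6 centimorgans.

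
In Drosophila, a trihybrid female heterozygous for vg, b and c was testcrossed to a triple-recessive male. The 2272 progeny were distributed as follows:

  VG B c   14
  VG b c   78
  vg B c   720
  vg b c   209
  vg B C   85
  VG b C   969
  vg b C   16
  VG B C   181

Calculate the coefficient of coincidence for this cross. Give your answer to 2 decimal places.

The two most frequent reciprocal classes, vg B c and VG b C, are the parental types, so the F1 was vg B c / VG b C.
The two rarest classes, VG B c and vg b C, are the double crossovers. Comparing them with the parentals, only the vg allele has switched, so vg is the middle locus and the order is c – vg – b.
c–vg: (163 + 30)/2272 = 0.0849; vg–b: (390 + 30)/2272 = 0.1849.
Expected DCO frequency = 0.0849 × 0.1849 ≈ 0.01570; observed = 30/2272 ≈ 0.01320.
Coefficient of coincidence = 0.01320/0.01570 ≈ 0.84.

0.84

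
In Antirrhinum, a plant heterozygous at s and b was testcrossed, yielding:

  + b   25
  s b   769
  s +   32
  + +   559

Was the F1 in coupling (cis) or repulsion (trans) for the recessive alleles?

cis

The two most frequent classes are + + (559) and s b (769); these are the parental (non-recombinant) types.
So the F1 carried + + on one chromosome and s b on the other — the recessive alleles are on the same chromosome (cis / coupling).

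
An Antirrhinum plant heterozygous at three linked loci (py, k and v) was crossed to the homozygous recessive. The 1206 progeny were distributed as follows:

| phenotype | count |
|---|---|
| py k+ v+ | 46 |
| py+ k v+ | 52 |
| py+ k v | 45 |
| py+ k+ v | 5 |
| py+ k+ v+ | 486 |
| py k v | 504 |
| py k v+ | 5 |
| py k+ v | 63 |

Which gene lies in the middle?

The two most frequent reciprocal classes, py+ k+ v+ and py k v, are the parental types, so the F1 was py+ k+ v+ / py k v.
The two rarest classes, py+ k+ v and py k v+, are the double crossovers. Comparing them with the parentals, only the v allele has switched, so v is the middle locus and the order is py – v – k.

v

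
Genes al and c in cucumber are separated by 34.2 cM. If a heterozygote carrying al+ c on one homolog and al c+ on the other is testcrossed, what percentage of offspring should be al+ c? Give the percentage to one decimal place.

A map distance of 34.2 cM corresponds to a recombination frequency of 0.342.
The F1 is al+ c / al c+, so al+ c is a parental gamete class with expected frequency (1 − r)/2 = 0.658/2 = 0.3290.
That is 0.3290 = 32.9% of the progeny.

32.9%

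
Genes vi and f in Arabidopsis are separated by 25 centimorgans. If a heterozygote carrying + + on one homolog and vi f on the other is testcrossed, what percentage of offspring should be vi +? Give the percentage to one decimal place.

A map distance of 25 centimorgans corresponds to a recombination frequency of 0.250.
The F1 is + + / vi f, so vi + is a recombinant gamete class with expected frequency r/2 = 0.250/2 = 0.1250.
That is 0.1250 = 12.5% of the progeny.

12.5%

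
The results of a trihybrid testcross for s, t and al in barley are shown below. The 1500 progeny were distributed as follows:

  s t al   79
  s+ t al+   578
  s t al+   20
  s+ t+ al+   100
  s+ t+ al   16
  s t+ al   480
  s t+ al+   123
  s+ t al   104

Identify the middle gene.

The two most frequent reciprocal classes, s+ t al+ and s t+ al, are the parental types, so the F1 was s+ t al+ / s t+ al.
The two rarest classes, s t al+ and s+ t+ al, are the double crossovers. Comparing them with the parentals, only the s allele has switched, so s is the middle locus and the order is t – s – al.

s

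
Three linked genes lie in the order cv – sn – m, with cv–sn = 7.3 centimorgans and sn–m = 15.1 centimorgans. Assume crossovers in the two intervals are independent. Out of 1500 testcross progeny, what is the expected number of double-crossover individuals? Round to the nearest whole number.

17

Map distances give recombination frequencies of 0.073 and 0.151 for the two intervals.
With no interference, expected double-crossover frequency = 0.073 × 0.151 = 0.01102.
Expected number = 0.01102 × 1500 = 16.53 ≈ 17.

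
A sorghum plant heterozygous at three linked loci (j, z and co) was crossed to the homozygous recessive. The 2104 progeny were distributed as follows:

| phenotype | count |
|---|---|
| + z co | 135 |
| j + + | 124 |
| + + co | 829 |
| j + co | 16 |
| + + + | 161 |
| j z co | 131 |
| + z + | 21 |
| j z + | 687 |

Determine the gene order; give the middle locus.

The two most frequent reciprocal classes, j z + and + + co, are the parental types, so the F1 was j z + / + + co.
The two rarest classes, + z + and j + co, are the double crossovers. Comparing them with the parentals, only the j allele has switched, so j is the middle locus and the order is z – j – co.

j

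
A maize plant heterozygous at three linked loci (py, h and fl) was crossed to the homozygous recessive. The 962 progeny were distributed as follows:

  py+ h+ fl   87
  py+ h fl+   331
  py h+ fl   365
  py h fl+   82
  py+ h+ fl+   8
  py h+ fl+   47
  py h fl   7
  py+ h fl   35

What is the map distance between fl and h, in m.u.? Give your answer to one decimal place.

The two most frequent reciprocal classes, py+ h fl+ and py h+ fl, are the parental types, so the F1 was py+ h fl+ / py h+ fl.
The two rarest classes, py+ h+ fl+ and py h fl, are the double crossovers. Comparing them with the parentals, only the h allele has switched, so h is the middle locus and the order is py – h – fl.
Crossovers in the h–fl interval produce the single-crossover classes py+ h fl and py h+ fl+ (35 + 47 = 82) plus the double crossovers (15).
RF(h–fl) = (82 + 15) / 962 = 97/962 = 0.1008 → 10.1 m.u.

10.1 m.u.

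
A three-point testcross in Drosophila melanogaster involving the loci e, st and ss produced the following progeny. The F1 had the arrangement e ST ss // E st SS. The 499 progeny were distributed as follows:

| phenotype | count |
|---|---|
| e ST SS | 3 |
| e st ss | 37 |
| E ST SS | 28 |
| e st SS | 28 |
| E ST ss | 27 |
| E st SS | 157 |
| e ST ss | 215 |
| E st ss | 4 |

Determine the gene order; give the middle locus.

ss

The two rarest classes, e ST SS and E st ss, are the double crossovers. Comparing them with the parentals, only the ss allele has switched, so ss is the middle locus and the order is e – ss – st.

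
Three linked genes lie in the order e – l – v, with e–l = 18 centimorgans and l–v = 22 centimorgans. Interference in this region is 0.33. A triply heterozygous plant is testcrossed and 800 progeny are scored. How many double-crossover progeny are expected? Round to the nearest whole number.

21

Map distances give recombination frequencies of 0.180 and 0.220 for the two intervals.
With interference 0.33 (so coincidence = 0.67), expected double-crossover frequency = 0.180 × 0.220 × 0.67 = 0.02653.
Expected number = 0.02653 × 800 = 21.23 ≈ 21.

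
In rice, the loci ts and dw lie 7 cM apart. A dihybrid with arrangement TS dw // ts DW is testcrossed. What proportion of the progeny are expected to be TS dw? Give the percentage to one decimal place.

46.5%

A map distance of 7 cM corresponds to a recombination frequency of 0.070.
The F1 is TS dw / ts DW, so TS dw is a parental gamete class with expected frequency (1 − r)/2 = 0.930/2 = 0.4650.
That is 0.4650 = 46.5% of the progeny.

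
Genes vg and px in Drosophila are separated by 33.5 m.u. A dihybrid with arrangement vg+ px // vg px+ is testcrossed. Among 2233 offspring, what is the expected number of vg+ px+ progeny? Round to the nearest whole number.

A map distance of 33.5 m.u. corresponds to a recombination frequency of 0.335.
The F1 is vg+ px / vg px+, so vg+ px+ is a recombinant gamete class with expected frequency r/2 = 0.335/2 = 0.1675.
Expected number = 0.1675 × 2233 = 374.03 ≈ 374.

374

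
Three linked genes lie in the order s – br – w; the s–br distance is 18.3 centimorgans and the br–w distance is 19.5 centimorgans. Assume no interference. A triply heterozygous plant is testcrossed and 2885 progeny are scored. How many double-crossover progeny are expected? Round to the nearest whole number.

103

Map distances give recombination frequencies of 0.183 and 0.195 for the two intervals.
With no interference, expected double-crossover frequency = 0.183 × 0.195 = 0.03569.
Expected number = 0.03569 × 2885 = 102.95 ≈ 103.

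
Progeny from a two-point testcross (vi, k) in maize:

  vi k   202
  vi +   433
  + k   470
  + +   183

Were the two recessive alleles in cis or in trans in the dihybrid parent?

The two most frequent classes are + k (470) and vi + (433); these are the parental (non-recombinant) types.
So the F1 carried + k on one chromosome and vi + on the other — the recessive alleles are on opposite chromosomes (trans / repulsion).

trans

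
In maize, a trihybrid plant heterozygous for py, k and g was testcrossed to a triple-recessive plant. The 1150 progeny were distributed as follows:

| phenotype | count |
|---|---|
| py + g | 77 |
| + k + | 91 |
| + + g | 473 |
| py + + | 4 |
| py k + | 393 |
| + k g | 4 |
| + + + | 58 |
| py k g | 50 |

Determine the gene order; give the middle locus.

k

The two most frequent reciprocal classes, py k + and + + g, are the parental types, so the F1 was py k + / + + g.
The two rarest classes, py + + and + k g, are the double crossovers. Comparing them with the parentals, only the k allele has switched, so k is the middle locus and the order is g – k – py.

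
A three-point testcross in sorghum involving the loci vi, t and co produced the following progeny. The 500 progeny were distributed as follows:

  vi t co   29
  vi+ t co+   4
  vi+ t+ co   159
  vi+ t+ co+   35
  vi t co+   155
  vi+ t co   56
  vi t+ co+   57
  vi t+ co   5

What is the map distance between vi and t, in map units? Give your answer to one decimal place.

The two most frequent reciprocal classes, vi t co+ and vi+ t+ co, are the parental types, so the F1 was vi t co+ / vi+ t+ co.
The two rarest classes, vi+ t co+ and vi t+ co, are the double crossovers. Comparing them with the parentals, only the vi allele has switched, so vi is the middle locus and the order is co – vi – t.
Crossovers in the vi–t interval produce the single-crossover classes vi t+ co+ and vi+ t co (57 + 56 = 113) plus the double crossovers (9).
RF(vi–t) = (113 + 9) / 500 = 122/500 = 0.2440 → 24.4 map units.

24.4 map units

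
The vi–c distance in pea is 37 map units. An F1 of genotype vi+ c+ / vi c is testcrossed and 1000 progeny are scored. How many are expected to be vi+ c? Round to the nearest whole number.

185

A map distance of 37 map units corresponds to a recombination frequency of 0.370.
The F1 is vi+ c+ / vi c, so vi+ c is a recombinant gamete class with expected frequency r/2 = 0.370/2 = 0.1850.
Expected number = 0.1850 × 1000 = 185.00 ≈ 185.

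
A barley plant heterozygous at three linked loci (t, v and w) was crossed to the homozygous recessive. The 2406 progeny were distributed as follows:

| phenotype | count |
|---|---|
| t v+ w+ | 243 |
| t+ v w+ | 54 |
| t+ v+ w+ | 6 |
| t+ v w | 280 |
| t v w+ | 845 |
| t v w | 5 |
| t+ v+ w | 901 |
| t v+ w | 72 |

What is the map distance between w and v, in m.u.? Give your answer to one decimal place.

The two most frequent reciprocal classes, t+ v+ w and t v w+, are the parental types, so the F1 was t+ v+ w / t v w+.
The two rarest classes, t+ v+ w+ and t v w, are the double crossovers. Comparing them with the parentals, only the w allele has switched, so w is the middle locus and the order is v – w – t.
Crossovers in the v–w interval produce the single-crossover classes t+ v w and t v+ w+ (280 + 243 = 523) plus the double crossovers (11).
RF(v–w) = (523 + 11) / 2406 = 534/2406 = 0.2219 → 22.2 m.u.

22.2 m.u.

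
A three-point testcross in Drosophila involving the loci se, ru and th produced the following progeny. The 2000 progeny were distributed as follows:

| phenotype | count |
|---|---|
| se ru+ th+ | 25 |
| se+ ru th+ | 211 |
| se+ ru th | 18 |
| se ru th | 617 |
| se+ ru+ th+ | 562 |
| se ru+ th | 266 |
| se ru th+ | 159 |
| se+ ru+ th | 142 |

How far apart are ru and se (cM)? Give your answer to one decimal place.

26.0 cM

The two most frequent reciprocal classes, se+ ru+ th+ and se ru th, are the parental types, so the F1 was se+ ru+ th+ / se ru th.
The two rarest classes, se ru+ th+ and se+ ru th, are the double crossovers. Comparing them with the parentals, only the se allele has switched, so se is the middle locus and the order is th – se – ru.
Crossovers in the se–ru interval produce the single-crossover classes se+ ru th+ and se ru+ th (211 + 266 = 477) plus the double crossovers (43).
RF(se–ru) = (477 + 43) / 2000 = 520/2000 = 0.2600 → 26.0 cM.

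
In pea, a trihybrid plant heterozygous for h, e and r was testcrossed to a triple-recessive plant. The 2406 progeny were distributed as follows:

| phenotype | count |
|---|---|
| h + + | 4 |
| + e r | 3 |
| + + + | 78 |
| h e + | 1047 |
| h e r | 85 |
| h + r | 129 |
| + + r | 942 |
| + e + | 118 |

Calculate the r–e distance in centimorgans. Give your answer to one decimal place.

The two most frequent reciprocal classes, + + r and h e +, are the parental types, so the F1 was + + r / h e +.
The two rarest classes, + e r and h + +, are the double crossovers. Comparing them with the parentals, only the e allele has switched, so e is the middle locus and the order is r – e – h.
Crossovers in the r–e interval produce the single-crossover classes + + + and h e r (78 + 85 = 163) plus the double crossovers (7).
RF(r–e) = (163 + 7) / 2406 = 170/2406 = 0.0707 → 7.1 centimorgans.

7.1 centimorgans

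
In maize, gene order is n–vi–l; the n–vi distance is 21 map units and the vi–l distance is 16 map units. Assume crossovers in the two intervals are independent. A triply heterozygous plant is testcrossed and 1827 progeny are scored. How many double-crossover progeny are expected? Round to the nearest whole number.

61

Map distances give recombination frequencies of 0.210 and 0.160 for the two intervals.
With no interference, expected double-crossover frequency = 0.210 × 0.160 = 0.03360.
Expected number = 0.03360 × 1827 = 61.39 ≈ 61.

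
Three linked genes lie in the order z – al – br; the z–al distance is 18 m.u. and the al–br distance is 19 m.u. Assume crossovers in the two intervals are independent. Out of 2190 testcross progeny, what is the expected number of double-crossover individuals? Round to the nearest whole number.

75

Map distances give recombination frequencies of 0.180 and 0.190 for the two intervals.
With no interference, expected double-crossover frequency = 0.180 × 0.190 = 0.03420.
Expected number = 0.03420 × 2190 = 74.90 ≈ 75.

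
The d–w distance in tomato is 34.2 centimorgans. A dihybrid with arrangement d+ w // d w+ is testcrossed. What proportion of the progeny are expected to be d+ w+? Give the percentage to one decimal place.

A map distance of 34.2 centimorgans corresponds to a recombination frequency of 0.342.
The F1 is d+ w / d w+, so d+ w+ is a recombinant gamete class with expected frequency r/2 = 0.342/2 = 0.1710.
That is 0.1710 = 17.1% of the progeny.

17.1%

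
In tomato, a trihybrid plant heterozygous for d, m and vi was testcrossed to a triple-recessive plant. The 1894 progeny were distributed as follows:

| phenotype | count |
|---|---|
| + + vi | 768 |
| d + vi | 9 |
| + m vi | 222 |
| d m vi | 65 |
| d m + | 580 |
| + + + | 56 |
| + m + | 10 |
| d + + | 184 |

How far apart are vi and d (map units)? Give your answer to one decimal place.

The two most frequent reciprocal classes, + + vi and d m +, are the parental types, so the F1 was + + vi / d m +.
The two rarest classes, d + vi and + m +, are the double crossovers. Comparing them with the parentals, only the d allele has switched, so d is the middle locus and the order is vi – d – m.
Crossovers in the vi–d interval produce the single-crossover classes + + + and d m vi (56 + 65 = 121) plus the double crossovers (19).
RF(vi–d) = (121 + 19) / 1894 = 140/1894 = 0.0739 → 7.4 map units.

7.4 map units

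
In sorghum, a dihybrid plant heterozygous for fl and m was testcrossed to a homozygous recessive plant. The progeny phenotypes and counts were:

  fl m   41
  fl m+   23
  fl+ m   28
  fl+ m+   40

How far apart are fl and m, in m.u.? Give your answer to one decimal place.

38.6 m.u.

The two most frequent classes, fl+ m+ (40) and fl m (41), are the parental types, so the F1 was fl+ m+ / fl m.
The recombinant classes are fl+ m and fl m+: 28 + 23 = 51.
Recombination frequency = 51/132 = 0.3864 ≈ 38.6%, i.e. 38.6 m.u.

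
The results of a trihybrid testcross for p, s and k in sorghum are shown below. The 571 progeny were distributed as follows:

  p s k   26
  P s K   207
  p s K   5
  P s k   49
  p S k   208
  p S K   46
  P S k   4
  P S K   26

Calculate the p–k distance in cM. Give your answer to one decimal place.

18.2 cM

The two most frequent reciprocal classes, p S k and P s K, are the parental types, so the F1 was p S k / P s K.
The two rarest classes, P S k and p s K, are the double crossovers. Comparing them with the parentals, only the p allele has switched, so p is the middle locus and the order is s – p – k.
Crossovers in the p–k interval produce the single-crossover classes p S K and P s k (46 + 49 = 95) plus the double crossovers (9).
RF(p–k) = (95 + 9) / 571 = 104/571 = 0.1821 → 18.2 cM.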